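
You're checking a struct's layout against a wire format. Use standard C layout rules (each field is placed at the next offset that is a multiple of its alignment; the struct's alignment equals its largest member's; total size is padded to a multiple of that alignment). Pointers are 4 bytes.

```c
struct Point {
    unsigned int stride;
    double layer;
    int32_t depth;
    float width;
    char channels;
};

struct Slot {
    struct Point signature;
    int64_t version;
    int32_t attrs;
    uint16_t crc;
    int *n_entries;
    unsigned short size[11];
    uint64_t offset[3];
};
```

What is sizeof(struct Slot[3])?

312

Point: 0..4  stride  (4B, 4-aligned); 4..8  -- padding (4B); 8..16  layer  (8B, 8-aligned); 16..20  depth  (4B, 4-aligned); 20..24  width  (4B, 4-aligned); 24..25  channels  (1B, 1-aligned); 25..32  -- tail padding (7B); sizeof = 32, alignof = 8
0..32  signature  (32B, 8-aligned)
32..40  version  (8B, 8-aligned)
40..44  attrs  (4B, 4-aligned)
44..46  crc  (2B, 2-aligned)
46..48  -- padding (2B)
48..52  n_entries  (4B, 4-aligned)
52..74  size  (22B, 2-aligned)
74..80  -- padding (6B)
80..104  offset  (24B, 8-aligned)
sizeof = 104, alignof = 8
array of 3: 3 × 104 = 312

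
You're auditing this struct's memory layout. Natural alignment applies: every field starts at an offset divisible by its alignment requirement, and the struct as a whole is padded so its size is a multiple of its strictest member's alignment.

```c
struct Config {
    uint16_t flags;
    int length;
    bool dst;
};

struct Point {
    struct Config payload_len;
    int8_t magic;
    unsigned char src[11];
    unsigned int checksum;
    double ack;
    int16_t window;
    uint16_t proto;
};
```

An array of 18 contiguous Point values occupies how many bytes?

864

Config: flags at 0 (size 2, align 2) → ends 2; pad 2 to align 4 for length; length at 4 (size 4, align 4) → ends 8; dst at 8 (size 1, align 1) → ends 9; tail pad 3 to reach multiple of 4; total 12 bytes, alignment 4
payload_len at 0 (size 12, align 4) → ends 12
magic at 12 (size 1, align 1) → ends 13
src at 13 (size 11, align 1) → ends 24
checksum at 24 (size 4, align 4) → ends 28
pad 4 to align 8 for ack
ack at 32 (size 8, align 8) → ends 40
window at 40 (size 2, align 2) → ends 42
proto at 42 (size 2, align 2) → ends 44
tail pad 4 to reach multiple of 8
total 48 bytes, alignment 8
array of 18: 18 × 48 = 864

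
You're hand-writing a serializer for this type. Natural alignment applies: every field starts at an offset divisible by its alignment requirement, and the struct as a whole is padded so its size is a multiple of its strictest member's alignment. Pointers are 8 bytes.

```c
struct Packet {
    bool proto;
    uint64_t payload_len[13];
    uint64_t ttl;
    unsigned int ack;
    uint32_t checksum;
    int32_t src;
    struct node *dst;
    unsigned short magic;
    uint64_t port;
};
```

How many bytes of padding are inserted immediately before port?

6

@0: proto [1B, align 1] → 1
+7 pad (align 8)
@8: payload_len [104B, align 8] → 112
@112: ttl [8B, align 8] → 120
@120: ack [4B, align 4] → 124
@124: checksum [4B, align 4] → 128
@128: src [4B, align 4] → 132
+4 pad (align 8)
@136: dst [8B, align 8] → 144
@144: magic [2B, align 2] → 146
+6 pad (align 8)
@152: port [8B, align 8] → 160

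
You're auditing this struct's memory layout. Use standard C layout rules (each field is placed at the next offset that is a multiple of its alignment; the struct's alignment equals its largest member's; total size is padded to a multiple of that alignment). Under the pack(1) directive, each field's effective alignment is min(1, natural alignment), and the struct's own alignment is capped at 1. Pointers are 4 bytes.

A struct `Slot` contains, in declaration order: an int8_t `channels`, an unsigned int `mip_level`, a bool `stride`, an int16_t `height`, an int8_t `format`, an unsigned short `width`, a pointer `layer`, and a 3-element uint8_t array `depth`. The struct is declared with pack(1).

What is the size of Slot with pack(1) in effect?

0..1  channels  (1B, 1-aligned)
1..5  mip_level  (4B, 1-aligned)
5..6  stride  (1B, 1-aligned)
6..8  height  (2B, 1-aligned)
8..9  format  (1B, 1-aligned)
9..11  width  (2B, 1-aligned)
11..15  layer  (4B, 1-aligned)
15..18  depth  (3B, 1-aligned)
sizeof = 18, alignof = 1

18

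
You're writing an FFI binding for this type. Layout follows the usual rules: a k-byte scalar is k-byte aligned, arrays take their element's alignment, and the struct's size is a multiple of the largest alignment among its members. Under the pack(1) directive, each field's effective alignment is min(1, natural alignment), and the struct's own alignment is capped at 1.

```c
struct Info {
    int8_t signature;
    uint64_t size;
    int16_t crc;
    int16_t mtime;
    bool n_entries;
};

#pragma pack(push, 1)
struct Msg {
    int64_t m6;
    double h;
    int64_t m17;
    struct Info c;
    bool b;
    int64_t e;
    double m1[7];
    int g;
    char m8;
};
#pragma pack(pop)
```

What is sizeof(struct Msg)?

Info: signature at 0 (size 1, align 1) → ends 1; pad 7 to align 8 for size; size at 8 (size 8, align 8) → ends 16; crc at 16 (size 2, align 2) → ends 18; mtime at 18 (size 2, align 2) → ends 20; n_entries at 20 (size 1, align 1) → ends 21; tail pad 3 to reach multiple of 8; total 24 bytes, alignment 8
m6 at 0 (size 8, align 1) → ends 8
h at 8 (size 8, align 1) → ends 16
m17 at 16 (size 8, align 1) → ends 24
c at 24 (size 24, align 1) → ends 48
b at 48 (size 1, align 1) → ends 49
e at 49 (size 8, align 1) → ends 57
m1 at 57 (size 56, align 1) → ends 113
g at 113 (size 4, align 1) → ends 117
m8 at 117 (size 1, align 1) → ends 118
total 118 bytes, alignment 1

118 bytes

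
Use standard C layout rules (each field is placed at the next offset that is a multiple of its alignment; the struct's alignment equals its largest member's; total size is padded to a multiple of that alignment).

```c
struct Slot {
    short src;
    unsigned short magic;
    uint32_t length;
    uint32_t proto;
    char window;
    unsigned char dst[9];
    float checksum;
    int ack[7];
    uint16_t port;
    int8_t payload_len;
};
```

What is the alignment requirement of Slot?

member alignments: src=2, magic=2, length=4, proto=4, window=1, dst=1, checksum=4, ack=4, port=2, payload_len=1
max = 4

4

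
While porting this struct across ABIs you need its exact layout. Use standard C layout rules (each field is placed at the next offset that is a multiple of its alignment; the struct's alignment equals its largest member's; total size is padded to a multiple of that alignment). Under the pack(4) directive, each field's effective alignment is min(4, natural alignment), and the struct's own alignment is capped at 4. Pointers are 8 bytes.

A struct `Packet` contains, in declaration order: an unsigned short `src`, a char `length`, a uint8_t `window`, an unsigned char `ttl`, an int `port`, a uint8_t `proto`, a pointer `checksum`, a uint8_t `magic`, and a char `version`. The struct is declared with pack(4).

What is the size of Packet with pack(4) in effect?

src at 0 (size 2, align 2) → ends 2
length at 2 (size 1, align 1) → ends 3
window at 3 (size 1, align 1) → ends 4
ttl at 4 (size 1, align 1) → ends 5
pad 3 to align 4 for port
port at 8 (size 4, align 4) → ends 12
proto at 12 (size 1, align 1) → ends 13
pad 3 to align 4 for checksum
checksum at 16 (size 8, align 4) → ends 24
magic at 24 (size 1, align 1) → ends 25
version at 25 (size 1, align 1) → ends 26
tail pad 2 to reach multiple of 4
total 28 bytes, alignment 4

28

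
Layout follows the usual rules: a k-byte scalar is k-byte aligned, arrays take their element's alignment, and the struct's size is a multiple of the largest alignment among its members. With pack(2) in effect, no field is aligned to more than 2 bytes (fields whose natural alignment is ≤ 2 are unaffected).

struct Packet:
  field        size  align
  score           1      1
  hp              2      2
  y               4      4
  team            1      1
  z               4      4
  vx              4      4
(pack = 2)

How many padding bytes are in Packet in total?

2

@0: score [1B, align 1] → 1
+1 pad (align 2)
@2: hp [2B, align 2] → 4
@4: y [4B, align 2] → 8
@8: team [1B, align 1] → 9
+1 pad (align 2)
@10: z [4B, align 2] → 14
@14: vx [4B, align 2] → 18
size 18, align 2
data bytes 16, size 18 → padding 2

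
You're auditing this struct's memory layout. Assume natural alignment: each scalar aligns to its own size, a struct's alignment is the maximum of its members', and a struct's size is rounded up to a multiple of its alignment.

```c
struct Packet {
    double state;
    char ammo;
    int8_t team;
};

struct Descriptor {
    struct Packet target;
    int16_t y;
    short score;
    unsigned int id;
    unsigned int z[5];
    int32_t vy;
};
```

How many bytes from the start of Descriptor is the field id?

Packet: @0: state [8B, align 8] → 8; @8: ammo [1B, align 1] → 9; @9: team [1B, align 1] → 10; +6 tail pad (align 8); size 16, align 8
@0: target [16B, align 8] → 16
@16: y [2B, align 2] → 18
@18: score [2B, align 2] → 20
@20: id [4B, align 4] → 24

20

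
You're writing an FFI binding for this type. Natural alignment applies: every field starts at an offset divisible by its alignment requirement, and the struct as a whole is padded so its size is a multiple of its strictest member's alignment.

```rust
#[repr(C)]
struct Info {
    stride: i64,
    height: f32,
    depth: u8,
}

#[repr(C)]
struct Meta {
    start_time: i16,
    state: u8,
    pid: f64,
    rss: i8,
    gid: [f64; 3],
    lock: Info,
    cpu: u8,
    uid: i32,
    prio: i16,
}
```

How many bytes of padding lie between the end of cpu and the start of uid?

3

Info: @0: stride [8B, align 8] → 8; @8: height [4B, align 4] → 12; @12: depth [1B, align 1] → 13; +3 tail pad (align 8); size 16, align 8
@0: start_time [2B, align 2] → 2
@2: state [1B, align 1] → 3
+5 pad (align 8)
@8: pid [8B, align 8] → 16
@16: rss [1B, align 1] → 17
+7 pad (align 8)
@24: gid [24B, align 8] → 48
@48: lock [16B, align 8] → 64
@64: cpu [1B, align 1] → 65
+3 pad (align 4)
@68: uid [4B, align 4] → 72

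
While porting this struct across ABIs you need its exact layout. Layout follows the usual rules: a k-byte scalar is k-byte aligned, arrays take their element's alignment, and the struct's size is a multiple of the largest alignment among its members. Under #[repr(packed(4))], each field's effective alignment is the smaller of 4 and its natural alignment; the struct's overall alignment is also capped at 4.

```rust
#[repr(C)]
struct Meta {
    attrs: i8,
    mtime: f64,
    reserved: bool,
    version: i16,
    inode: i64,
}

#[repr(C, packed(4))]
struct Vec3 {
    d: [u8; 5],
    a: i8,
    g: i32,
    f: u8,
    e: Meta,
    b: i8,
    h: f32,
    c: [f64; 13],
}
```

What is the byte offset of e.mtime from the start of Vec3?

Meta: attrs at 0 (size 1, align 1) → ends 1; pad 7 to align 8 for mtime; mtime at 8 (size 8, align 8) → ends 16; reserved at 16 (size 1, align 1) → ends 17; pad 1 to align 2 for version; version at 18 (size 2, align 2) → ends 20; pad 4 to align 8 for inode; inode at 24 (size 8, align 8) → ends 32; total 32 bytes, alignment 8
d at 0 (size 5, align 1) → ends 5
a at 5 (size 1, align 1) → ends 6
pad 2 to align 4 for g
g at 8 (size 4, align 4) → ends 12
f at 12 (size 1, align 1) → ends 13
pad 3 to align 4 for e
e at 16 (size 32, align 4) → ends 48
within Meta: mtime at 8
16 + 8 = 24

24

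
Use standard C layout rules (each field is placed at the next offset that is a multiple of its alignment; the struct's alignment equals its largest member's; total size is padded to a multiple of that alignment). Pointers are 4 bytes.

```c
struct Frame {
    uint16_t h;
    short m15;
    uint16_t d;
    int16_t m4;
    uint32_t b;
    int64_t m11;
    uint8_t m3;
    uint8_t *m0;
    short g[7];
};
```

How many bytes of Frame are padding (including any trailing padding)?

@0: h [2B, align 2] → 2
@2: m15 [2B, align 2] → 4
@4: d [2B, align 2] → 6
@6: m4 [2B, align 2] → 8
@8: b [4B, align 4] → 12
+4 pad (align 8)
@16: m11 [8B, align 8] → 24
@24: m3 [1B, align 1] → 25
+3 pad (align 4)
@28: m0 [4B, align 4] → 32
@32: g [14B, align 2] → 46
+2 tail pad (align 8)
size 48, align 8
data bytes 39, size 48 → padding 9

9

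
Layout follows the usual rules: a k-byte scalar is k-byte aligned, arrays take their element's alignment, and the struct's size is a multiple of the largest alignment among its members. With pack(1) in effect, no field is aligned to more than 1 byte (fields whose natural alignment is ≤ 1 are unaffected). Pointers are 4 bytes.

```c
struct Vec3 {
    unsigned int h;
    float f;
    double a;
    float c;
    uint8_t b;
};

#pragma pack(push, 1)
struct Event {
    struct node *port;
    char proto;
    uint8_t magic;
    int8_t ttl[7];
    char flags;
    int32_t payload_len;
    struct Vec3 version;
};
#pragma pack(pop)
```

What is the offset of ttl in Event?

6

Vec3: @0: h [4B, align 4] → 4; @4: f [4B, align 4] → 8; @8: a [8B, align 8] → 16; @16: c [4B, align 4] → 20; @20: b [1B, align 1] → 21; +3 tail pad (align 8); size 24, align 8
@0: port [4B, align 1] → 4
@4: proto [1B, align 1] → 5
@5: magic [1B, align 1] → 6
@6: ttl [7B, align 1] → 13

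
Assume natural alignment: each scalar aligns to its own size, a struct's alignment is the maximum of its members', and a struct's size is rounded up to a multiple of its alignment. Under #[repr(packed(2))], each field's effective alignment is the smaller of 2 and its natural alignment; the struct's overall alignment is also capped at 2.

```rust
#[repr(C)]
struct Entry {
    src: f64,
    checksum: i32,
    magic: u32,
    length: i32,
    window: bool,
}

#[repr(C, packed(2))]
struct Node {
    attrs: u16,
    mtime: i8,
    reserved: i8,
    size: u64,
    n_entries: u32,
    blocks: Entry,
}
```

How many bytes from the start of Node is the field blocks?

16

Entry: @0: src [8B, align 8] → 8; @8: checksum [4B, align 4] → 12; @12: magic [4B, align 4] → 16; @16: length [4B, align 4] → 20; @20: window [1B, align 1] → 21; +3 tail pad (align 8); size 24, align 8
@0: attrs [2B, align 2] → 2
@2: mtime [1B, align 1] → 3
@3: reserved [1B, align 1] → 4
@4: size [8B, align 2] → 12
@12: n_entries [4B, align 2] → 16
@16: blocks [24B, align 2] → 40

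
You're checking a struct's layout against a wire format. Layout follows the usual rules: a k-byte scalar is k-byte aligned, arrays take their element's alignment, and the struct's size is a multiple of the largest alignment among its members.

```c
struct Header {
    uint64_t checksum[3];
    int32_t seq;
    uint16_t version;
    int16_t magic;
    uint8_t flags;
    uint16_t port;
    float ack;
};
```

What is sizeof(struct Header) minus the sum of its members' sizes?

checksum at 0 (size 24, align 8) → ends 24
seq at 24 (size 4, align 4) → ends 28
version at 28 (size 2, align 2) → ends 30
magic at 30 (size 2, align 2) → ends 32
flags at 32 (size 1, align 1) → ends 33
pad 1 to align 2 for port
port at 34 (size 2, align 2) → ends 36
ack at 36 (size 4, align 4) → ends 40
total 40 bytes, alignment 8
data bytes 39, size 40 → padding 1

1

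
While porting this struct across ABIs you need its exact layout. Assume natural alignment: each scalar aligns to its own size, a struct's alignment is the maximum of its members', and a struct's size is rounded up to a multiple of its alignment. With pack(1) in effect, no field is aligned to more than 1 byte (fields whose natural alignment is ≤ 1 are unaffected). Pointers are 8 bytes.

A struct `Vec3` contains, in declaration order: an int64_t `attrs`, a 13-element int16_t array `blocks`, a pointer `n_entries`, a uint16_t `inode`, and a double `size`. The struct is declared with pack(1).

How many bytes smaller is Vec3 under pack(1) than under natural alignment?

12

natural layout:
  attrs at 0 (size 8, align 8) → ends 8
  blocks at 8 (size 26, align 2) → ends 34
  pad 6 to align 8 for n_entries
  n_entries at 40 (size 8, align 8) → ends 48
  inode at 48 (size 2, align 2) → ends 50
  pad 6 to align 8 for size
  size at 56 (size 8, align 8) → ends 64
  total 64 bytes, alignment 8
packed(1) layout:
  attrs at 0 (size 8, align 1) → ends 8
  blocks at 8 (size 26, align 1) → ends 34
  n_entries at 34 (size 8, align 1) → ends 42
  inode at 42 (size 2, align 1) → ends 44
  size at 44 (size 8, align 1) → ends 52
  total 52 bytes, alignment 1
64 − 52 = 12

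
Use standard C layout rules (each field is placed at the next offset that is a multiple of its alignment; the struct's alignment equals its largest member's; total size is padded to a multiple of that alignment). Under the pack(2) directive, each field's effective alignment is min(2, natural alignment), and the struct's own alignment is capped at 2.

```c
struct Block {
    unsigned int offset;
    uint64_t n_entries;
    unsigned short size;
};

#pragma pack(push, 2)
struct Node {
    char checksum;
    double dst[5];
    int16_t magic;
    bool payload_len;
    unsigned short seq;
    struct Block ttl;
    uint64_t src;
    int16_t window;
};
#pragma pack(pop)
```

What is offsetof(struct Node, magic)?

42

Block: offset at 0 (size 4, align 4) → ends 4; pad 4 to align 8 for n_entries; n_entries at 8 (size 8, align 8) → ends 16; size at 16 (size 2, align 2) → ends 18; tail pad 6 to reach multiple of 8; total 24 bytes, alignment 8
checksum at 0 (size 1, align 1) → ends 1
pad 1 to align 2 for dst
dst at 2 (size 40, align 2) → ends 42
magic at 42 (size 2, align 2) → ends 44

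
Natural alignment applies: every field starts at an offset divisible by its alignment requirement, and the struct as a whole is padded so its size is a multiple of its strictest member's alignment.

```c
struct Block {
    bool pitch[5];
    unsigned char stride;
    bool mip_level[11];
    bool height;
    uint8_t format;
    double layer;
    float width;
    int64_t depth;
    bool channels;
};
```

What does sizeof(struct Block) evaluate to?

56

@0: pitch [5B, align 1] → 5
@5: stride [1B, align 1] → 6
@6: mip_level [11B, align 1] → 17
@17: height [1B, align 1] → 18
@18: format [1B, align 1] → 19
+5 pad (align 8)
@24: layer [8B, align 8] → 32
@32: width [4B, align 4] → 36
+4 pad (align 8)
@40: depth [8B, align 8] → 48
@48: channels [1B, align 1] → 49
+7 tail pad (align 8)
size 56, align 8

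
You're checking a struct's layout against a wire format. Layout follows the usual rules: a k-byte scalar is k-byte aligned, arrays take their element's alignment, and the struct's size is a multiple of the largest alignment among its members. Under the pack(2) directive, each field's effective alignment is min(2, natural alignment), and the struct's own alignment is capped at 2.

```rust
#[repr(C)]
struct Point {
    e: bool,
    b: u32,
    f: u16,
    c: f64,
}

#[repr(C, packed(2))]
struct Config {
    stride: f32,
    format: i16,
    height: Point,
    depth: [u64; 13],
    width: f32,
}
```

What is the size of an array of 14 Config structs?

Point: 0..1  e  (1B, 1-aligned); 1..4  -- padding (3B); 4..8  b  (4B, 4-aligned); 8..10  f  (2B, 2-aligned); 10..16  -- padding (6B); 16..24  c  (8B, 8-aligned); sizeof = 24, alignof = 8
0..4  stride  (4B, 2-aligned)
4..6  format  (2B, 2-aligned)
6..30  height  (24B, 2-aligned)
30..134  depth  (104B, 2-aligned)
134..138  width  (4B, 2-aligned)
sizeof = 138, alignof = 2
array of 14: 14 × 138 = 1932

1932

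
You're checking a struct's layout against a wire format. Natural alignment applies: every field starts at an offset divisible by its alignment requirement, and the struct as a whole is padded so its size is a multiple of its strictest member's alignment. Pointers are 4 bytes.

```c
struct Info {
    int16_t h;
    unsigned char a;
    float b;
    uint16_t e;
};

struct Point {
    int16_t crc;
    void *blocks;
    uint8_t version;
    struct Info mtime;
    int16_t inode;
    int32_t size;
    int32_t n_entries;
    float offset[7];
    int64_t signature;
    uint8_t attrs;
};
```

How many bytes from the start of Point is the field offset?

36

Info: h at 0 (size 2, align 2) → ends 2; a at 2 (size 1, align 1) → ends 3; pad 1 to align 4 for b; b at 4 (size 4, align 4) → ends 8; e at 8 (size 2, align 2) → ends 10; tail pad 2 to reach multiple of 4; total 12 bytes, alignment 4
crc at 0 (size 2, align 2) → ends 2
pad 2 to align 4 for blocks
blocks at 4 (size 4, align 4) → ends 8
version at 8 (size 1, align 1) → ends 9
pad 3 to align 4 for mtime
mtime at 12 (size 12, align 4) → ends 24
inode at 24 (size 2, align 2) → ends 26
pad 2 to align 4 for size
size at 28 (size 4, align 4) → ends 32
n_entries at 32 (size 4, align 4) → ends 36
offset at 36 (size 28, align 4) → ends 64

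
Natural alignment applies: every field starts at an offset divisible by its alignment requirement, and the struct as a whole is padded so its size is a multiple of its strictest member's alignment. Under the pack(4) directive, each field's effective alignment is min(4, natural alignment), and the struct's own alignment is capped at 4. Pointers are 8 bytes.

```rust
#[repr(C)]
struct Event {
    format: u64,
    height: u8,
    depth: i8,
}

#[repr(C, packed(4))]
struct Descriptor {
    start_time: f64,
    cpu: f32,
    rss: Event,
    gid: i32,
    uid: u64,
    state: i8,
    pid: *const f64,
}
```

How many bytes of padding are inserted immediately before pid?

3

Event: format at 0 (size 8, align 8) → ends 8; height at 8 (size 1, align 1) → ends 9; depth at 9 (size 1, align 1) → ends 10; tail pad 6 to reach multiple of 8; total 16 bytes, alignment 8
start_time at 0 (size 8, align 4) → ends 8
cpu at 8 (size 4, align 4) → ends 12
rss at 12 (size 16, align 4) → ends 28
gid at 28 (size 4, align 4) → ends 32
uid at 32 (size 8, align 4) → ends 40
state at 40 (size 1, align 1) → ends 41
pad 3 to align 4 for pid
pid at 44 (size 8, align 4) → ends 52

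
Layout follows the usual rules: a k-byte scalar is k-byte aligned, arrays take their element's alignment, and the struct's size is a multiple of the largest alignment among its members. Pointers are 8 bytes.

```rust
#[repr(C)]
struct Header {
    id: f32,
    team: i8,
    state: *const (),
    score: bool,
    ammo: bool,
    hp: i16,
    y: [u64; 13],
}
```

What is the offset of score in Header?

id at 0 (size 4, align 4) → ends 4
team at 4 (size 1, align 1) → ends 5
pad 3 to align 8 for state
state at 8 (size 8, align 8) → ends 16
score at 16 (size 1, align 1) → ends 17

16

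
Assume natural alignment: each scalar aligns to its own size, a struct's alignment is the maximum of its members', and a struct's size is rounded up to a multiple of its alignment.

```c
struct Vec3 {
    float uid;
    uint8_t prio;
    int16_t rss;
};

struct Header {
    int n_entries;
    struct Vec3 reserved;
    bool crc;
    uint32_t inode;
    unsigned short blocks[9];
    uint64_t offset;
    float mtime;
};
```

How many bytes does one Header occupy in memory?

Vec3: uid at 0 (size 4, align 4) → ends 4; prio at 4 (size 1, align 1) → ends 5; pad 1 to align 2 for rss; rss at 6 (size 2, align 2) → ends 8; total 8 bytes, alignment 4
n_entries at 0 (size 4, align 4) → ends 4
reserved at 4 (size 8, align 4) → ends 12
crc at 12 (size 1, align 1) → ends 13
pad 3 to align 4 for inode
inode at 16 (size 4, align 4) → ends 20
blocks at 20 (size 18, align 2) → ends 38
pad 2 to align 8 for offset
offset at 40 (size 8, align 8) → ends 48
mtime at 48 (size 4, align 4) → ends 52
tail pad 4 to reach multiple of 8
total 56 bytes, alignment 8

56 bytes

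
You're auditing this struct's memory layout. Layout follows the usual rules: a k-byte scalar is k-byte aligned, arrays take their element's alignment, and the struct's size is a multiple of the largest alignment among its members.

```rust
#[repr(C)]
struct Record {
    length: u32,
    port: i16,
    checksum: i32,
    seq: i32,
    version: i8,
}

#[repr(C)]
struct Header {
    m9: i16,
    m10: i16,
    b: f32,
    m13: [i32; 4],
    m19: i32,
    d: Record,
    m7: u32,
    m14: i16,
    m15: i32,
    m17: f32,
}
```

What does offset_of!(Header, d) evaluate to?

28

Record: length at 0 (size 4, align 4) → ends 4; port at 4 (size 2, align 2) → ends 6; pad 2 to align 4 for checksum; checksum at 8 (size 4, align 4) → ends 12; seq at 12 (size 4, align 4) → ends 16; version at 16 (size 1, align 1) → ends 17; tail pad 3 to reach multiple of 4; total 20 bytes, alignment 4
m9 at 0 (size 2, align 2) → ends 2
m10 at 2 (size 2, align 2) → ends 4
b at 4 (size 4, align 4) → ends 8
m13 at 8 (size 16, align 4) → ends 24
m19 at 24 (size 4, align 4) → ends 28
d at 28 (size 20, align 4) → ends 48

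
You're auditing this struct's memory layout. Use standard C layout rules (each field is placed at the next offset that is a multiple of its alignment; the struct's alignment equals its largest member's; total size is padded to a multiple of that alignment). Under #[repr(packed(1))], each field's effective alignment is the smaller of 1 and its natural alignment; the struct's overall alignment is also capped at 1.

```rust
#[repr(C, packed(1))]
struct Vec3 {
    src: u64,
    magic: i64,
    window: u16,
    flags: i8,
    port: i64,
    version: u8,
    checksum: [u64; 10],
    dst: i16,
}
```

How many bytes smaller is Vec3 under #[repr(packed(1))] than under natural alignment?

natural layout:
  0..8  src  (8B, 8-aligned)
  8..16  magic  (8B, 8-aligned)
  16..18  window  (2B, 2-aligned)
  18..19  flags  (1B, 1-aligned)
  19..24  -- padding (5B)
  24..32  port  (8B, 8-aligned)
  32..33  version  (1B, 1-aligned)
  33..40  -- padding (7B)
  40..120  checksum  (80B, 8-aligned)
  120..122  dst  (2B, 2-aligned)
  122..128  -- tail padding (6B)
  sizeof = 128, alignof = 8
packed(1) layout:
  0..8  src  (8B, 1-aligned)
  8..16  magic  (8B, 1-aligned)
  16..18  window  (2B, 1-aligned)
  18..19  flags  (1B, 1-aligned)
  19..27  port  (8B, 1-aligned)
  27..28  version  (1B, 1-aligned)
  28..108  checksum  (80B, 1-aligned)
  108..110  dst  (2B, 1-aligned)
  sizeof = 110, alignof = 1
128 − 110 = 18

18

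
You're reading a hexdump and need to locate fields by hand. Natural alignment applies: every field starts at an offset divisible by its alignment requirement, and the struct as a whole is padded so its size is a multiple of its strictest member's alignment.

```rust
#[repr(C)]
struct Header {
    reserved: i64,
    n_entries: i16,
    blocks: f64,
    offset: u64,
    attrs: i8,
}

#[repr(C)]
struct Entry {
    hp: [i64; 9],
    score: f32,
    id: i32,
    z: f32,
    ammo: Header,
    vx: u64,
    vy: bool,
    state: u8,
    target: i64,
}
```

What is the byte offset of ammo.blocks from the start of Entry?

104

Header: reserved at 0 (size 8, align 8) → ends 8; n_entries at 8 (size 2, align 2) → ends 10; pad 6 to align 8 for blocks; blocks at 16 (size 8, align 8) → ends 24; offset at 24 (size 8, align 8) → ends 32; attrs at 32 (size 1, align 1) → ends 33; tail pad 7 to reach multiple of 8; total 40 bytes, alignment 8
hp at 0 (size 72, align 8) → ends 72
score at 72 (size 4, align 4) → ends 76
id at 76 (size 4, align 4) → ends 80
z at 80 (size 4, align 4) → ends 84
pad 4 to align 8 for ammo
ammo at 88 (size 40, align 8) → ends 128
within Header: blocks at 16
88 + 16 = 104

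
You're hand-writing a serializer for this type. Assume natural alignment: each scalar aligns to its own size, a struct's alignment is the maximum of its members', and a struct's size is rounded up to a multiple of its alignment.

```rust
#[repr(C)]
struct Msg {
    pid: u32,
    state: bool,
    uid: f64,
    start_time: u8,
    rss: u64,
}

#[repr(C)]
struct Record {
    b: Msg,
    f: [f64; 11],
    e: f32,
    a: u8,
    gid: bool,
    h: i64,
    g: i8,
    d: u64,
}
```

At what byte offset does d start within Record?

Msg: 0..4  pid  (4B, 4-aligned); 4..5  state  (1B, 1-aligned); 5..8  -- padding (3B); 8..16  uid  (8B, 8-aligned); 16..17  start_time  (1B, 1-aligned); 17..24  -- padding (7B); 24..32  rss  (8B, 8-aligned); sizeof = 32, alignof = 8
0..32  b  (32B, 8-aligned)
32..120  f  (88B, 8-aligned)
120..124  e  (4B, 4-aligned)
124..125  a  (1B, 1-aligned)
125..126  gid  (1B, 1-aligned)
126..128  -- padding (2B)
128..136  h  (8B, 8-aligned)
136..137  g  (1B, 1-aligned)
137..144  -- padding (7B)
144..152  d  (8B, 8-aligned)

144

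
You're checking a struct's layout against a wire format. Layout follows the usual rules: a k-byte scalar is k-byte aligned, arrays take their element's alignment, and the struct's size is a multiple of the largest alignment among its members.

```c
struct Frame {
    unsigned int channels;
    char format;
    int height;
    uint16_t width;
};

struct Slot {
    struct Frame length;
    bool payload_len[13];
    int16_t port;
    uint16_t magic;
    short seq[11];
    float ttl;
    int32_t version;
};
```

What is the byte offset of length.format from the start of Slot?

Frame: channels at 0 (size 4, align 4) → ends 4; format at 4 (size 1, align 1) → ends 5; pad 3 to align 4 for height; height at 8 (size 4, align 4) → ends 12; width at 12 (size 2, align 2) → ends 14; tail pad 2 to reach multiple of 4; total 16 bytes, alignment 4
length at 0 (size 16, align 4) → ends 16
within Frame: format at 4
0 + 4 = 4

4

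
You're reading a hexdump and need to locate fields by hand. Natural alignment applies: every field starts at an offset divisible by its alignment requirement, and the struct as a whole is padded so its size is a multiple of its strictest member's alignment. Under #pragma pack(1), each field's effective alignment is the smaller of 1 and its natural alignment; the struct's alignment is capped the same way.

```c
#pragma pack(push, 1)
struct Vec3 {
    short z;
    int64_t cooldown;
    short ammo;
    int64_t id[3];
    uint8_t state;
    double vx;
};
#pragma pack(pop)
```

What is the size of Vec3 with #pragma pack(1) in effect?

45

z at 0 (size 2, align 1) → ends 2
cooldown at 2 (size 8, align 1) → ends 10
ammo at 10 (size 2, align 1) → ends 12
id at 12 (size 24, align 1) → ends 36
state at 36 (size 1, align 1) → ends 37
vx at 37 (size 8, align 1) → ends 45
total 45 bytes, alignment 1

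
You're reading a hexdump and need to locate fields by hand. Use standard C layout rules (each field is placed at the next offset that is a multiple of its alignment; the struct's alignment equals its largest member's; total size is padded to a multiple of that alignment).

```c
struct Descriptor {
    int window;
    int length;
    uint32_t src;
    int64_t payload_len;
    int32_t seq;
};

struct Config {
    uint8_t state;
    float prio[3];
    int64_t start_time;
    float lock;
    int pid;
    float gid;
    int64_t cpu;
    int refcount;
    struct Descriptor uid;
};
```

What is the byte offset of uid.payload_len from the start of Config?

72

Descriptor: @0: window [4B, align 4] → 4; @4: length [4B, align 4] → 8; @8: src [4B, align 4] → 12; +4 pad (align 8); @16: payload_len [8B, align 8] → 24; @24: seq [4B, align 4] → 28; +4 tail pad (align 8); size 32, align 8
@0: state [1B, align 1] → 1
+3 pad (align 4)
@4: prio [12B, align 4] → 16
@16: start_time [8B, align 8] → 24
@24: lock [4B, align 4] → 28
@28: pid [4B, align 4] → 32
@32: gid [4B, align 4] → 36
+4 pad (align 8)
@40: cpu [8B, align 8] → 48
@48: refcount [4B, align 4] → 52
+4 pad (align 8)
@56: uid [32B, align 8] → 88
within Descriptor: payload_len at 16
56 + 16 = 72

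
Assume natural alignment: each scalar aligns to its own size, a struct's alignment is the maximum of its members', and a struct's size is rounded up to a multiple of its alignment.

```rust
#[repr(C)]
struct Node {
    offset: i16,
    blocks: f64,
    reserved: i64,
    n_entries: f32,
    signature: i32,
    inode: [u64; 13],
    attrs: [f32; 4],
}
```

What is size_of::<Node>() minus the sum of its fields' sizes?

@0: offset [2B, align 2] → 2
+6 pad (align 8)
@8: blocks [8B, align 8] → 16
@16: reserved [8B, align 8] → 24
@24: n_entries [4B, align 4] → 28
@28: signature [4B, align 4] → 32
@32: inode [104B, align 8] → 136
@136: attrs [16B, align 4] → 152
size 152, align 8
data bytes 146, size 152 → padding 6

6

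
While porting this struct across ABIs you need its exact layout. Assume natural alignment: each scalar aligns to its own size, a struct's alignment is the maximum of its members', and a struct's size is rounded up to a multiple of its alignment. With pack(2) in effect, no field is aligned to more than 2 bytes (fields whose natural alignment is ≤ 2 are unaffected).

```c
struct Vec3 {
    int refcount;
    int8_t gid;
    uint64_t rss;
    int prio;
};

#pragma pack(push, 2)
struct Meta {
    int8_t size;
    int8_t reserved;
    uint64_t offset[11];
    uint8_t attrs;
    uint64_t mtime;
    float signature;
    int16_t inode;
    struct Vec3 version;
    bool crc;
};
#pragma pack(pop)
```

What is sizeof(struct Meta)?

132

Vec3: refcount at 0 (size 4, align 4) → ends 4; gid at 4 (size 1, align 1) → ends 5; pad 3 to align 8 for rss; rss at 8 (size 8, align 8) → ends 16; prio at 16 (size 4, align 4) → ends 20; tail pad 4 to reach multiple of 8; total 24 bytes, alignment 8
size at 0 (size 1, align 1) → ends 1
reserved at 1 (size 1, align 1) → ends 2
offset at 2 (size 88, align 2) → ends 90
attrs at 90 (size 1, align 1) → ends 91
pad 1 to align 2 for mtime
mtime at 92 (size 8, align 2) → ends 100
signature at 100 (size 4, align 2) → ends 104
inode at 104 (size 2, align 2) → ends 106
version at 106 (size 24, align 2) → ends 130
crc at 130 (size 1, align 1) → ends 131
tail pad 1 to reach multiple of 2
total 132 bytes, alignment 2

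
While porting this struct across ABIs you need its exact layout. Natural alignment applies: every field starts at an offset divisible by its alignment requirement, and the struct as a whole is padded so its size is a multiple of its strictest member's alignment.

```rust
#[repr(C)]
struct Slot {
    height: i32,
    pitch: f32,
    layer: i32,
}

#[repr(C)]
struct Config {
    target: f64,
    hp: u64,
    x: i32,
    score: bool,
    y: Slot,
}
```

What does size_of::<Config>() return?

40

Slot: @0: height [4B, align 4] → 4; @4: pitch [4B, align 4] → 8; @8: layer [4B, align 4] → 12; size 12, align 4
@0: target [8B, align 8] → 8
@8: hp [8B, align 8] → 16
@16: x [4B, align 4] → 20
@20: score [1B, align 1] → 21
+3 pad (align 4)
@24: y [12B, align 4] → 36
+4 tail pad (align 8)
size 40, align 8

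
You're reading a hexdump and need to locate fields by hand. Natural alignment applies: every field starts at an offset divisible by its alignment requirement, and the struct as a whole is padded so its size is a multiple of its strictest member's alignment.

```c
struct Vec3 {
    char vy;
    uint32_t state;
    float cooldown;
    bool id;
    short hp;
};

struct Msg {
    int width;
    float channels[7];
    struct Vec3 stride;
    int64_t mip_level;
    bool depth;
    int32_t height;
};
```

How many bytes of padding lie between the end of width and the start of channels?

0

Vec3: vy at 0 (size 1, align 1) → ends 1; pad 3 to align 4 for state; state at 4 (size 4, align 4) → ends 8; cooldown at 8 (size 4, align 4) → ends 12; id at 12 (size 1, align 1) → ends 13; pad 1 to align 2 for hp; hp at 14 (size 2, align 2) → ends 16; total 16 bytes, alignment 4
width at 0 (size 4, align 4) → ends 4
channels at 4 (size 28, align 4) → ends 32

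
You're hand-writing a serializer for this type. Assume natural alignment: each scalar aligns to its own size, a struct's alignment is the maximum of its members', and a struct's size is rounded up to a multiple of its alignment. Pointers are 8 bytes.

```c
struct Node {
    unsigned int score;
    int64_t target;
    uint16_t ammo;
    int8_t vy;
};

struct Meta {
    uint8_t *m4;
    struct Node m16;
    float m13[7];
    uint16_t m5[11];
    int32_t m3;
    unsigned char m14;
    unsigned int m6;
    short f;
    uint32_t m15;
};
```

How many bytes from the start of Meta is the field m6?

92

Node: @0: score [4B, align 4] → 4; +4 pad (align 8); @8: target [8B, align 8] → 16; @16: ammo [2B, align 2] → 18; @18: vy [1B, align 1] → 19; +5 tail pad (align 8); size 24, align 8
@0: m4 [8B, align 8] → 8
@8: m16 [24B, align 8] → 32
@32: m13 [28B, align 4] → 60
@60: m5 [22B, align 2] → 82
+2 pad (align 4)
@84: m3 [4B, align 4] → 88
@88: m14 [1B, align 1] → 89
+3 pad (align 4)
@92: m6 [4B, align 4] → 96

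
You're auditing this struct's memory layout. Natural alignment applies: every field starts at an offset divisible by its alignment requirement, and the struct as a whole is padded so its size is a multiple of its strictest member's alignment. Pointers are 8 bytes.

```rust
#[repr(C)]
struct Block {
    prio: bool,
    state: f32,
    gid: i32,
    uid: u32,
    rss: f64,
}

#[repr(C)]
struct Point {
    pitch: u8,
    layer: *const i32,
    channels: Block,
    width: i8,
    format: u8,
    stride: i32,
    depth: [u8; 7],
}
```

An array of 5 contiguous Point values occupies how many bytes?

280

Block: prio at 0 (size 1, align 1) → ends 1; pad 3 to align 4 for state; state at 4 (size 4, align 4) → ends 8; gid at 8 (size 4, align 4) → ends 12; uid at 12 (size 4, align 4) → ends 16; rss at 16 (size 8, align 8) → ends 24; total 24 bytes, alignment 8
pitch at 0 (size 1, align 1) → ends 1
pad 7 to align 8 for layer
layer at 8 (size 8, align 8) → ends 16
channels at 16 (size 24, align 8) → ends 40
width at 40 (size 1, align 1) → ends 41
format at 41 (size 1, align 1) → ends 42
pad 2 to align 4 for stride
stride at 44 (size 4, align 4) → ends 48
depth at 48 (size 7, align 1) → ends 55
tail pad 1 to reach multiple of 8
total 56 bytes, alignment 8
array of 5: 5 × 56 = 280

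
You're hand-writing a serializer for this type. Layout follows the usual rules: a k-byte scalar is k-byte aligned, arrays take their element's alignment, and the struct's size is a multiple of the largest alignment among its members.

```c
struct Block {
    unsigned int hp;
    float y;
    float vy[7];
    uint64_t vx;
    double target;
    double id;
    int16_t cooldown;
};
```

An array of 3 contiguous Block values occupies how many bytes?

@0: hp [4B, align 4] → 4
@4: y [4B, align 4] → 8
@8: vy [28B, align 4] → 36
+4 pad (align 8)
@40: vx [8B, align 8] → 48
@48: target [8B, align 8] → 56
@56: id [8B, align 8] → 64
@64: cooldown [2B, align 2] → 66
+6 tail pad (align 8)
size 72, align 8
array of 3: 3 × 72 = 216

216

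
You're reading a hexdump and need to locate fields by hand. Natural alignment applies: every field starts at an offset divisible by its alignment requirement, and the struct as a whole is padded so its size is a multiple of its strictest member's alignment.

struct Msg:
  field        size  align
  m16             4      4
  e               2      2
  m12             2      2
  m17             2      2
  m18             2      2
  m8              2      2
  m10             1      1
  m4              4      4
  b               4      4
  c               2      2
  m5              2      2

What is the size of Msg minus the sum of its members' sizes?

1

m16 at 0 (size 4, align 4) → ends 4
e at 4 (size 2, align 2) → ends 6
m12 at 6 (size 2, align 2) → ends 8
m17 at 8 (size 2, align 2) → ends 10
m18 at 10 (size 2, align 2) → ends 12
m8 at 12 (size 2, align 2) → ends 14
m10 at 14 (size 1, align 1) → ends 15
pad 1 to align 4 for m4
m4 at 16 (size 4, align 4) → ends 20
b at 20 (size 4, align 4) → ends 24
c at 24 (size 2, align 2) → ends 26
m5 at 26 (size 2, align 2) → ends 28
total 28 bytes, alignment 4
data bytes 27, size 28 → padding 1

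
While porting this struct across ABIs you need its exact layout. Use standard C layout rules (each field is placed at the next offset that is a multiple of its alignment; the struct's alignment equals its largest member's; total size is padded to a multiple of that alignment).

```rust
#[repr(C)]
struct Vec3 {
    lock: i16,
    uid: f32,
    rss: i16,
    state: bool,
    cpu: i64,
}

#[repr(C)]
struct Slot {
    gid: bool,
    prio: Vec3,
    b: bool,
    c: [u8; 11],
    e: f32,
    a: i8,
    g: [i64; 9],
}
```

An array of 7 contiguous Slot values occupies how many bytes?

896

Vec3: @0: lock [2B, align 2] → 2; +2 pad (align 4); @4: uid [4B, align 4] → 8; @8: rss [2B, align 2] → 10; @10: state [1B, align 1] → 11; +5 pad (align 8); @16: cpu [8B, align 8] → 24; size 24, align 8
@0: gid [1B, align 1] → 1
+7 pad (align 8)
@8: prio [24B, align 8] → 32
@32: b [1B, align 1] → 33
@33: c [11B, align 1] → 44
@44: e [4B, align 4] → 48
@48: a [1B, align 1] → 49
+7 pad (align 8)
@56: g [72B, align 8] → 128
size 128, align 8
array of 7: 7 × 128 = 896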